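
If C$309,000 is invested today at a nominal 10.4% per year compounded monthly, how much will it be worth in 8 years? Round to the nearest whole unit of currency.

C$707,513

i = 0.104/12 = 0.00866667 per month; n = 8·12 = 96.
FV = PV·(1+i)^n = 309,000 × 2.289688 = 707,513.4500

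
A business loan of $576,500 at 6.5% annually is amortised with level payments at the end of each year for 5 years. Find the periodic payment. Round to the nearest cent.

Annuity-PV factor = 4.155679; PMT = 576500 / 4.155679 = 138,725.8109

$138,725.81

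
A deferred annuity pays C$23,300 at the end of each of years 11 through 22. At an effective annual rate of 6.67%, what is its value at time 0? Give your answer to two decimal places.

PV at t=10 (ordinary 12-year annuity): 23300 × a(12|0.0667) = 23300 × 8.084276 = 188,363.6389
PV₀ = 188,363.6389 / (1+0.0667)^10 = 188,363.6389 / 1.907317 = 98,758.4172

C$98,758.42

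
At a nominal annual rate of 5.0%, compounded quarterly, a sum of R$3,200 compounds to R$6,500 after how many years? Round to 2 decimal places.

Periodic rate i = 0.05/4 = 0.0125.
n = ln(6500/3200) / ln(1+0.0125) = ln(2.03125) / 0.012423 = 57.0457 quarters
= 57.0457/4 years

14.26 years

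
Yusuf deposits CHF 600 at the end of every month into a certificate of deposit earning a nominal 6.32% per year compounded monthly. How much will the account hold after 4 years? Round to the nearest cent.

i = 0.0632/12 = 0.00526667 per month; n = 4·12 = 48.
FV = PMT · [(1+i)^n − 1] / i = 600 · 54.450347 = 32,670.2080

CHF 32,670.21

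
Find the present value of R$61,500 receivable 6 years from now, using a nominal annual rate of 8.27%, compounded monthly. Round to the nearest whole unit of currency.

R$37,507

Periodic rate i = 0.0827/12 = 0.00689167; n = 6 × 12 = 72 periods.
Discount factor = (1+0.00689167)^(−72) = 0.609877; PV = 61,500 × 0.609877 = 37,507.4351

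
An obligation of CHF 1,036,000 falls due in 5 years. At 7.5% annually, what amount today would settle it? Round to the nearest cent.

PV = 1,036,000 / (1 + 0.075)^5 = 1,036,000 / 1.435629 = 721,634.7431

CHF 721,634.74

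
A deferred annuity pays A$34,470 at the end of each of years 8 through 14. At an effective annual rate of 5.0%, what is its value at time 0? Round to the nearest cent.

PV at t=7 (ordinary 7-year annuity): 34470 × a(7|0.05) = 34470 × 5.786373 = 199,456.2910
Discount back 7 years: 199,456.2910 × (1+0.05)^(−7) = 199,456.2910 × 0.710681 = 141,749.8622

A$141,749.86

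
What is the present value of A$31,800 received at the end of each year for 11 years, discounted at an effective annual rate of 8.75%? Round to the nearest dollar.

A$218,985

PV = PMT · [1 − (1+i)^(−n)] / i = 31800 · 6.886332 = 218,985.3569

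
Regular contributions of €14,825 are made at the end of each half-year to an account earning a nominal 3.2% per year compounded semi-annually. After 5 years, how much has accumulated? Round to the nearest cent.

€159,392.42

With 2 periods per year: i = 0.016, n = 10.
FV = PMT · [(1+i)^n − 1] / i = 14825 · 10.751597 = 159,392.4240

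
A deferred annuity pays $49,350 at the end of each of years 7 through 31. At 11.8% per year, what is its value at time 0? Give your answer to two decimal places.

$200,994.13

Value one period before first payment (t=6): 49350 × [1 − (1+0.118)^(−25)] / 0.118 = 49350 × 7.953294 = 392,495.0619
PV₀ = 392,495.0619 / (1+0.118)^6 = 392,495.0619 / 1.952769 = 200,994.1308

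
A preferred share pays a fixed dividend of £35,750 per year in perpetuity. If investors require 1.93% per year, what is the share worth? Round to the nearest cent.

£1,852,331.61

PV = PMT / i = 35750 / 0.0193 = 1,852,331.6062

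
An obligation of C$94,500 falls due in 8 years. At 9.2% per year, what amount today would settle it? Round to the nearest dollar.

Discount factor = (1+0.092)^(−8) = 0.494560; PV = 94,500 × 0.494560 = 46,735.9098

C$46,736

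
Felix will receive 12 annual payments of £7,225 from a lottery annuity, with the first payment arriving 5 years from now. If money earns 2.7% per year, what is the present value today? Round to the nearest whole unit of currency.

Value one period before first payment (t=4): 7225 × [1 − (1+0.027)^(−12)] / 0.027 = 7225 × 10.134644 = 73,222.8032
PV₀ = 73,222.8032 / (1+0.027)^4 = 73,222.8032 / 1.112453 = 65,821.0152

£65,821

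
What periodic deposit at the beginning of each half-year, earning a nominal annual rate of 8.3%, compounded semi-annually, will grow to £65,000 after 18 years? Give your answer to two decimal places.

£779.54

With 2 periods per year: i = 0.0415, n = 36.
FV-annuity factor × (1+i) = 83.382459; PMT = 65000 / 83.382459 = 779.5405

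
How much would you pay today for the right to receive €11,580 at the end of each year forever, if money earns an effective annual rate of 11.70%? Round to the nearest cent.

€98,974.36

PV = C/r = 11580/0.117 = 98,974.3590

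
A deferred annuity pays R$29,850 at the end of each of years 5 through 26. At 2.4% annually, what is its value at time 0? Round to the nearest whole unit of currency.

R$459,857

PV at t=4 (ordinary 22-year annuity): 29850 × a(22|0.024) = 29850 × 16.938626 = 505,617.9760
PV₀ = 505,617.9760 / (1+0.024)^4 = 505,617.9760 / 1.099512 = 459,856.8703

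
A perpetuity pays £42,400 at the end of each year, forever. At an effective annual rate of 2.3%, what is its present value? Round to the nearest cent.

PV = PMT / i = 42400 / 0.023 = 1,843,478.2609

£1,843,478.26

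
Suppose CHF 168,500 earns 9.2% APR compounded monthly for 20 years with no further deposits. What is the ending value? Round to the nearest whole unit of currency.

CHF 1,053,547

i = 0.092/12 = 0.00766667 per month; n = 20·12 = 240.
FV = 168,500 × (1 + 0.00766667)^240 = 1,053,547.4376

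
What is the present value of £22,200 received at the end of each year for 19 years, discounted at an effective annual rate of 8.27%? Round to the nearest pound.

£209,121

PV = PMT · [1 − (1+i)^(−n)] / i = 22200 · 9.419877 = 209,121.2755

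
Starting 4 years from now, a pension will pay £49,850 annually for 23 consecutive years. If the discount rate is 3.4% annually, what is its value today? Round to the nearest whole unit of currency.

£711,563

PV at t=3 (ordinary 23-year annuity): 49850 × a(23|0.034) = 49850 × 15.780106 = 786,638.3039
Discount back 3 years: 786,638.3039 × (1+0.034)^(−3) = 786,638.3039 × 0.904562 = 711,563.1901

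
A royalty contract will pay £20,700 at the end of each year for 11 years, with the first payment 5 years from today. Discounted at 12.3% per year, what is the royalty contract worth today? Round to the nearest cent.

£76,277.58

Value one period before first payment (t=4): 20700 × [1 − (1+0.123)^(−11)] / 0.123 = 20700 × 5.860647 = 121,315.3978
Discount back 4 years: 121,315.3978 × (1+0.123)^(−4) = 121,315.3978 × 0.628754 = 76,277.5792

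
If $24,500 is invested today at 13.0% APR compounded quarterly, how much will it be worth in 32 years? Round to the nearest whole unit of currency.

$1,469,244

With 4 periods per year: i = 0.0325, n = 128.
FV = 24,500 × (1 + 0.0325)^128 = 1,469,243.5959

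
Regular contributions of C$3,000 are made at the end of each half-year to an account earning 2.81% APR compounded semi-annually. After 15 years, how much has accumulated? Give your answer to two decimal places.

Periodic rate i = 0.0281/2 = 0.01405; n = 15 × 2 = 30 periods.
Accumulation factor s(30|0.01405) = 36.995107; FV = 3000 × 36.995107 = 110,985.3198

C$110,985.32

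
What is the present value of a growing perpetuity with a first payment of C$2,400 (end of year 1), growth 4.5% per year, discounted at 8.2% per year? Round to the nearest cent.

C$64,864.86

PV = PMT / (i − g) = 2400 / (0.082 − 0.045) = 2400 / 0.037000 = 64,864.8649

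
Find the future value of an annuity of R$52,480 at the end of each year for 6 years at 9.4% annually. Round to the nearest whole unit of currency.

Accumulation factor s(6|0.094) = 7.599655; FV = 52480 × 7.599655 = 398,829.8707

R$398,830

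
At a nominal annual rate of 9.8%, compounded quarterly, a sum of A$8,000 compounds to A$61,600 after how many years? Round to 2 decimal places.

Periodic rate i = 0.098/4 = 0.0245.
(1+i)^n = 61600/8000 = 7.70000, so n = ln 7.70000 / ln 1.0245 = 84.3316 quarters
= 84.3316/4 years

21.08 years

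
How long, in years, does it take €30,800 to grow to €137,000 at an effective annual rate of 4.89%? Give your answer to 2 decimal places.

31.26 years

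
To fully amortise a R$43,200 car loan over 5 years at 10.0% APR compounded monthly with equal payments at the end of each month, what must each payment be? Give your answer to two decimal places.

Periodic rate i = 0.1/12 = 0.00833333; n = 5 × 12 = 60 periods.
Annuity-PV factor = 47.065369; PMT = 43200 / 47.065369 = 917.8723

R$917.87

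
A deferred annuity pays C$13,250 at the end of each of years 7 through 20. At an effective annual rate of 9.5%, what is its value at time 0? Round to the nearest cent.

C$58,201.38

PV at t=6 (ordinary 14-year annuity): 13250 × a(14|0.095) = 13250 × 7.571852 = 100,327.0341
PV₀ = 100,327.0341 / (1+0.095)^6 = 100,327.0341 / 1.723791 = 58,201.3768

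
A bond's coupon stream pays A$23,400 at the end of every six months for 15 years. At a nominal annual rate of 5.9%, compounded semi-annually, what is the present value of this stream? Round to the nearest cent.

A$461,628.90

Periodic rate i = 0.059/2 = 0.0295; n = 15 × 2 = 30 periods.
PV = 23400 × [1 − (1+0.0295)^(−30)] / 0.0295 = 23400 × 19.727731 = 461,628.8974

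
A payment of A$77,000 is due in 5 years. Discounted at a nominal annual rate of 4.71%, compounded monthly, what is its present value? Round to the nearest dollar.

A$60,872

With 12 periods per year: i = 0.003925, n = 60.
Discount factor = (1+0.003925)^(−60) = 0.790540; PV = 77,000 × 0.790540 = 60,871.5791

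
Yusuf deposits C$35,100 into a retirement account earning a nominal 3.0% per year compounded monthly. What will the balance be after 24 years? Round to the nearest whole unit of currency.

With 12 periods per year: i = 0.0025, n = 288.
35,100 × (1+0.0025)^288 = 35,100 × 2.052588 = 72,045.8432

C$72,046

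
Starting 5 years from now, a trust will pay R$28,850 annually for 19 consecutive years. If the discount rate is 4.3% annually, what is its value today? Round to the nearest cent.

R$312,179.83

Value one period before first payment (t=4): 28850 × [1 − (1+0.043)^(−19)] / 0.043 = 28850 × 12.805492 = 369,438.4345
Discount back 4 years: 369,438.4345 × (1+0.043)^(−4) = 369,438.4345 × 0.845012 = 312,179.8313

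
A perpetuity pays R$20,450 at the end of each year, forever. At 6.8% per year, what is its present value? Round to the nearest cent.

PV = PMT / i = 20450 / 0.068 = 300,735.2941

R$300,735.29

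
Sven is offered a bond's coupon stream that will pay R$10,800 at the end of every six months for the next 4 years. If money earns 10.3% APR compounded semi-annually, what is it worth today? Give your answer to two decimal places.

Periodic rate i = 0.103/2 = 0.0515; n = 4 × 2 = 8 periods.
Annuity factor a(8|0.0515) = 6.424203; PV = 10800 × 6.424203 = 69,381.3923

R$69,381.39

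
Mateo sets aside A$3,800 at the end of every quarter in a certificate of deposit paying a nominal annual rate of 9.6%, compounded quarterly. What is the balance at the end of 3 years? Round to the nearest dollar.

A$52,128

Periodic rate i = 0.096/4 = 0.024; n = 3 × 4 = 12 periods.
FV = PMT · [(1+i)^n − 1] / i = 3800 · 13.717833 = 52,127.7660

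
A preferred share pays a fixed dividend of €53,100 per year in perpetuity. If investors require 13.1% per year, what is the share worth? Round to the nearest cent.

€405,343.51

PV = PMT / i = 53100 / 0.131 = 405,343.5115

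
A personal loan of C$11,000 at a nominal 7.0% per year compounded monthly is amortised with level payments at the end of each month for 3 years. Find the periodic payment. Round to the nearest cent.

i = 0.07/12 = 0.00583333 per month; n = 3·12 = 36.
Annuity-PV factor = 32.386464; PMT = 11000 / 32.386464 = 339.6481

C$339.65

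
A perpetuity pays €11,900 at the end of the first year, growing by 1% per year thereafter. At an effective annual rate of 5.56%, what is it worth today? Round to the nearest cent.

€260,964.91

PV = PMT / (i − g) = 11900 / (0.0556 − 0.01) = 11900 / 0.045600 = 260,964.9123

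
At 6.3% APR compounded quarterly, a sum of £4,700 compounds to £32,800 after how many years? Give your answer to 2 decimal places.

31.08 years

Periodic rate i = 0.063/4 = 0.01575.
(1+i)^n = 32800/4700 = 6.97872, so n = ln 6.97872 / ln 1.01575 = 124.3255 quarters
= 124.3255/4 years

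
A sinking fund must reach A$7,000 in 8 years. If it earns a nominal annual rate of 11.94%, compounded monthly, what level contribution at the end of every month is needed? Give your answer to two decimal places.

A$43.89

With 12 periods per year: i = 0.00995, n = 96.
PMT = 7000 / ( [(1+0.00995)^96 − 1] / 0.00995 ) = 7000 / 159.492357 = 43.8893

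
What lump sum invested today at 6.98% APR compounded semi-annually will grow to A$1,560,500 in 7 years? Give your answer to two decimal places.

A$965,353.46

Periodic rate i = 0.0698/2 = 0.0349; n = 7 × 2 = 14 periods.
PV = FV·(1+i)^(−n) = 1,560,500 × 0.618618 = 965,353.4561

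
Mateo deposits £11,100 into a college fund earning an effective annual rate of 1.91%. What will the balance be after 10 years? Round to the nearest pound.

£13,412

FV = PV·(1+i)^n = 11,100 × 1.208281 = 13,411.9212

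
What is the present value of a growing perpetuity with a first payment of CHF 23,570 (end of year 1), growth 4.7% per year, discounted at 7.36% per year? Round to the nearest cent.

CHF 886,090.23

PV = D₁/(r − g) = 23570/(0.0736 − 0.047) = 886,090.2256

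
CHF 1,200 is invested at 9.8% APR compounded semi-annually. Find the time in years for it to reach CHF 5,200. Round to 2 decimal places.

15.33 years

Periodic rate i = 0.098/2 = 0.049.
n = ln(5200/1200) / ln(1+0.049) = ln(4.33333) / 0.047837 = 30.6526 half-years
= 30.6526/2 years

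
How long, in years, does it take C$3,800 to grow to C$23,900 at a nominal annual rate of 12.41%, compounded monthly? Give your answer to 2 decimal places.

14.89 years

Periodic rate i = 0.1241/12 = 0.0103417.
(1+i)^n = 23900/3800 = 6.28947, so n = ln 6.28947 / ln 1.01034 = 178.7303 months
= 178.7303/12 years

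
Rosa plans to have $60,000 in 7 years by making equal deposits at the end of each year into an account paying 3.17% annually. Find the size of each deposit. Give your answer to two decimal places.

$7,790.18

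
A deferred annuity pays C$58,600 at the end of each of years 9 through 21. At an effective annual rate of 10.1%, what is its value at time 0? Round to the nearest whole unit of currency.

C$191,786

PV at t=8 (ordinary 13-year annuity): 58600 × a(13|0.101) = 58600 × 7.066705 = 414,108.9336
PV₀ = 414,108.9336 / (1+0.101)^8 = 414,108.9336 / 2.159228 = 191,785.6231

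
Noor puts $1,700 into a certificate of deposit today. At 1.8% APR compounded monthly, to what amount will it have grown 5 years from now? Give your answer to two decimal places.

i = 0.018/12 = 0.0015 per month; n = 5·12 = 60.
FV = 1,700 × (1 + 0.0015)^60 = 1,859.9709

$1,859.97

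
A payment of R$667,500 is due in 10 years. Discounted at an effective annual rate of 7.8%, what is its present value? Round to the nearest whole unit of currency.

R$314,966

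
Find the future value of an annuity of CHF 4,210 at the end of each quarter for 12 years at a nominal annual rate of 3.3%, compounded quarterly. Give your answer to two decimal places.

CHF 246,709.76

With 4 periods per year: i = 0.00825, n = 48.
Accumulation factor s(48|0.00825) = 58.600894; FV = 4210 × 58.600894 = 246,709.7646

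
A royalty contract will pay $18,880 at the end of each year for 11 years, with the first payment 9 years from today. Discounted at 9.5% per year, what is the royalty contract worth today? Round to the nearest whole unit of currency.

$60,720

PV at t=8 (ordinary 11-year annuity): 18880 × a(11|0.095) = 18880 × 6.647304 = 125,501.1022
PV₀ = 125,501.1022 / (1+0.095)^8 = 125,501.1022 / 2.066869 = 60,720.3948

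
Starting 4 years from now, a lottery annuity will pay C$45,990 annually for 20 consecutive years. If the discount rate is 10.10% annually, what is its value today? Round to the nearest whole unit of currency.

C$291,377

Value one period before first payment (t=3): 45990 × [1 − (1+0.101)^(−20)] / 0.101 = 45990 × 8.455776 = 388,881.1295
Discount back 3 years: 388,881.1295 × (1+0.101)^(−3) = 388,881.1295 × 0.749269 = 291,376.7619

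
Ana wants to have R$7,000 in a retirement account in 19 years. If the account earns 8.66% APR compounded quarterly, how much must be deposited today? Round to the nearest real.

R$1,374

i = 0.0866/4 = 0.02165 per quarter; n = 19·4 = 76.
Discount factor = (1+0.02165)^(−76) = 0.196353; PV = 7,000 × 0.196353 = 1,374.4706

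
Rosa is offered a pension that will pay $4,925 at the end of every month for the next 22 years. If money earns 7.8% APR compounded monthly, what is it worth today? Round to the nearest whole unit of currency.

$620,713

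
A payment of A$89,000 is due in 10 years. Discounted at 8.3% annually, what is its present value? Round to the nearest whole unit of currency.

PV = 89,000 / (1 + 0.083)^10 = 89,000 / 2.219650 = 40,096.4054

A$40,096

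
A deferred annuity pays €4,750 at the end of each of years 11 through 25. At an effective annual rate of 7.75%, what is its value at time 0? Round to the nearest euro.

Value one period before first payment (t=10): 4750 × [1 − (1+0.0775)^(−15)] / 0.0775 = 4750 × 8.691703 = 41,285.5912
PV₀ = 41,285.5912 / (1+0.0775)^10 = 41,285.5912 / 2.109467 = 19,571.5724

€19,572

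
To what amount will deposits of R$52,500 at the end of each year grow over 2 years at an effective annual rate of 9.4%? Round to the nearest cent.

R$109,935.00

FV = PMT · [(1+i)^n − 1] / i = 52500 · 2.094000 = 109,935.0000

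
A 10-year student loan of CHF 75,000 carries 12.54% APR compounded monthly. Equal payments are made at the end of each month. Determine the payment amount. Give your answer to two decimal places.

CHF 1,099.57

i = 0.1254/12 = 0.01045 per month; n = 10·12 = 120.
Annuity-PV factor = 68.208237; PMT = 75000 / 68.208237 = 1,099.5739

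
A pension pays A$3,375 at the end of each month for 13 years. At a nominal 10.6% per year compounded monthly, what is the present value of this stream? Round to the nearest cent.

With 12 periods per year: i = 0.00883333, n = 156.
PV = 3375 × [1 − (1+0.00883333)^(−156)] / 0.00883333 = 3375 × 84.496746 = 285,176.5180

A$285,176.52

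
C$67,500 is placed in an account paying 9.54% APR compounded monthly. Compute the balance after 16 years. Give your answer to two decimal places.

C$308,737.72

i = 0.0954/12 = 0.00795 per month; n = 16·12 = 192.
FV = PV·(1+i)^n = 67,500 × 4.573892 = 308,737.7234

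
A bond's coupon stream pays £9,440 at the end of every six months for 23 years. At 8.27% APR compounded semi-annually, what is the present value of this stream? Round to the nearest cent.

With 2 periods per year: i = 0.04135, n = 46.
Annuity factor a(46|0.04135) = 20.433417; PV = 9440 × 20.433417 = 192,891.4527

£192,891.45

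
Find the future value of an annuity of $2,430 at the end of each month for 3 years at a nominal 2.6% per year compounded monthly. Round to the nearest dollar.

Periodic rate i = 0.026/12 = 0.00216667; n = 3 × 12 = 36 periods.
FV = PMT · [(1+i)^n − 1] / i = 2430 · 37.399126 = 90,879.8759

$90,880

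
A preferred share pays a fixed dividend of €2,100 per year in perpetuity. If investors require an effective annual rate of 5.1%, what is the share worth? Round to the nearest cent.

PV = PMT / i = 2100 / 0.051 = 41,176.4706

€41,176.47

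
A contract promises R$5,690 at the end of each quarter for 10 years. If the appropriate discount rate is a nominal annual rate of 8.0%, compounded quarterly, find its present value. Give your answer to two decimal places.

i = 0.08/4 = 0.02 per quarter; n = 10·4 = 40.
PV = 5690 × [1 − (1+0.02)^(−40)] / 0.02 = 5690 × 27.355479 = 155,652.6769

R$155,652.68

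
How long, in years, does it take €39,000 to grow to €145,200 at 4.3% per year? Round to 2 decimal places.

31.22 years

(1+i)^n = 145200/39000 = 3.72308, so n = ln 3.72308 / ln 1.043 = 31.2236 years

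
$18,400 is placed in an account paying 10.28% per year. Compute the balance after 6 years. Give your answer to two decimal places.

FV = 18,400 × (1 + 0.1028)^6 = 33,097.7421

$33,097.74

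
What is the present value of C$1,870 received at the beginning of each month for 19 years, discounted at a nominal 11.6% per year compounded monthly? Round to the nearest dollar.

Periodic rate i = 0.116/12 = 0.00966667; n = 19 × 12 = 228 periods.
PV = PMT · [1 − (1+i)^(−n)] / i × (1+i) = 1870 · 92.798622 = 173,533.4226
(annuity-due: payments at period start, so ×(1+i).)

C$173,533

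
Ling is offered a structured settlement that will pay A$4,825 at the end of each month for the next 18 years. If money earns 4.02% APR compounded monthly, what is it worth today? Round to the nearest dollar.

Periodic rate i = 0.0402/12 = 0.00335; n = 18 × 12 = 216 periods.
Annuity factor a(216|0.00335) = 153.555229; PV = 4825 × 153.555229 = 740,903.9815

A$740,904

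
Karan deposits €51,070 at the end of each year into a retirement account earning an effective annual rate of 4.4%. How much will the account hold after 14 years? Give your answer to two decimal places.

€960,218.04

Accumulation factor s(14|0.044) = 18.801998; FV = 51070 × 18.801998 = 960,218.0382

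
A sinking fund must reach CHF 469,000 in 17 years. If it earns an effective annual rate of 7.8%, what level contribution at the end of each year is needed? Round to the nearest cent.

PMT = 469000 / ( [(1+0.078)^17 − 1] / 0.078 ) = 469000 / 33.144177 = 14,150.2986

CHF 14,150.30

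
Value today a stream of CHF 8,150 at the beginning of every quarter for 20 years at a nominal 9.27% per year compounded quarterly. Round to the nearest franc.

CHF 302,266

Periodic rate i = 0.0927/4 = 0.023175; n = 20 × 4 = 80 periods.
Annuity factor a(80|0.023175) × (1+i) = 37.087802; PV = 8150 × 37.087802 = 302,265.5874
Payments are at the start of each period, so multiply by (1+i).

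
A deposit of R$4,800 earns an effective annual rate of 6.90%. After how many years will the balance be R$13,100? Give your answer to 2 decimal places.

n = ln(13100/4800) / ln(1+0.069) = ln(2.72917) / 0.066724 = 15.0471 years

15.05 years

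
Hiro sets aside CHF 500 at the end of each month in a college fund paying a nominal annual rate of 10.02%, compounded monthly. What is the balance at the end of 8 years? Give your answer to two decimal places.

Periodic rate i = 0.1002/12 = 0.00835; n = 8 × 12 = 96 periods.
Accumulation factor s(96|0.00835) = 146.311155; FV = 500 × 146.311155 = 73,155.5776

CHF 73,155.58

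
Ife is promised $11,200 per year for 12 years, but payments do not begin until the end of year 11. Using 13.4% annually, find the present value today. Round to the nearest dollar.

$18,512

PV at t=10 (ordinary 12-year annuity): 11200 × a(12|0.134) = 11200 × 5.812479 = 65,099.7660
Discount back 10 years: 65,099.7660 × (1+0.134)^(−10) = 65,099.7660 × 0.284361 = 18,511.8099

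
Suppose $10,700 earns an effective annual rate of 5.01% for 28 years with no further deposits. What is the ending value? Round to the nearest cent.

FV = PV·(1+i)^n = 10,700 × 3.930596 = 42,057.3801

$42,057.38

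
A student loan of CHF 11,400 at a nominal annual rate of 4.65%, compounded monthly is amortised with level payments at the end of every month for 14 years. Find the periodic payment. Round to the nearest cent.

i = 0.0465/12 = 0.003875 per month; n = 14·12 = 168.
Annuity-PV factor = 123.308254; PMT = 11400 / 123.308254 = 92.4512

CHF 92.45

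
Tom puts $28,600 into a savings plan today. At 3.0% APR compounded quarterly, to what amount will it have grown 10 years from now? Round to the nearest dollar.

With 4 periods per year: i = 0.0075, n = 40.
FV = PV·(1+i)^n = 28,600 × 1.348349 = 38,562.7703

$38,563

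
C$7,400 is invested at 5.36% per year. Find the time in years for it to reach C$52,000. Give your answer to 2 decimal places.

37.34 years

(1+i)^n = 52000/7400 = 7.02703, so n = ln 7.02703 / ln 1.0536 = 37.3426 years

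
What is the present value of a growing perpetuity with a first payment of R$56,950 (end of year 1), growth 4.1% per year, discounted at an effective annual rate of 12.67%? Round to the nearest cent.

R$664,527.42

PV = PMT / (i − g) = 56950 / (0.1267 − 0.041) = 56950 / 0.085700 = 664,527.4212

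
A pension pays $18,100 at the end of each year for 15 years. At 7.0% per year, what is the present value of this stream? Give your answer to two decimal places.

$164,853.24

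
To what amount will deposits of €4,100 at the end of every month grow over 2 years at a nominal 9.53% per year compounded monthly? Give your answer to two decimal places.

Periodic rate i = 0.0953/12 = 0.00794167; n = 2 × 12 = 24 periods.
FV = 4100 × [(1+0.00794167)^24 − 1] / 0.00794167 = 4100 × 26.325050 = 107,932.7034

€107,932.70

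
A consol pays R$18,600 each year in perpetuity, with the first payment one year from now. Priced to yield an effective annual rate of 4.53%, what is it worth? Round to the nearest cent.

PV = C/r = 18600/0.0453 = 410,596.0265

R$410,596.03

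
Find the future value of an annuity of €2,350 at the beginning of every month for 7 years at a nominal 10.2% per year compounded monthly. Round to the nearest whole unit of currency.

i = 0.102/12 = 0.0085 per month; n = 7·12 = 84.
FV = PMT · [(1+i)^n − 1] / i × (1+i) = 2350 · 122.917263 = 288,855.5680
(annuity-due: payments at period start, so ×(1+i).)

€288,856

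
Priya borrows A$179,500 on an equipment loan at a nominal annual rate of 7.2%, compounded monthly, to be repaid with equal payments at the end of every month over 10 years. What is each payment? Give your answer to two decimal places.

With 12 periods per year: i = 0.006, n = 120.
PMT = 179500 / ( [1 − (1+0.006)^(−120)] / 0.006 ) = 179500 / 85.366570 = 2,102.6966

A$2,102.70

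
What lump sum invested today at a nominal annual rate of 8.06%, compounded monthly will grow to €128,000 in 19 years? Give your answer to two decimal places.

€27,819.86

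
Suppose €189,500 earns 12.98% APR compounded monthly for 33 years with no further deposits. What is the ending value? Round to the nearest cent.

With 12 periods per year: i = 0.0108167, n = 396.
FV = PV·(1+i)^n = 189,500 × 70.838289 = 13,423,855.6957

€13,423,855.70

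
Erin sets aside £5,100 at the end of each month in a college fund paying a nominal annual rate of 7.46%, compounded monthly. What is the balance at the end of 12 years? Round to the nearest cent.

£1,182,203.13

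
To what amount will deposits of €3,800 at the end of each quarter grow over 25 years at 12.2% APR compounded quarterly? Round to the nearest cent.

i = 0.122/4 = 0.0305 per quarter; n = 25·4 = 100.
FV = PMT · [(1+i)^n − 1] / i = 3800 · 628.667305 = 2,388,935.7600

€2,388,935.76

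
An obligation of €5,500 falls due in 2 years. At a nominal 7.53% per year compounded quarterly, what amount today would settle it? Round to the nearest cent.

With 4 periods per year: i = 0.018825, n = 8.
PV = FV·(1+i)^(−n) = 5,500 × 0.861397 = 4,737.6824

€4,737.68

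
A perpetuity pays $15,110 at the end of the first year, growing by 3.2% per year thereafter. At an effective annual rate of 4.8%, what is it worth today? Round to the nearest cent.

$944,375.00

PV = D₁/(r − g) = 15110/(0.048 − 0.032) = 944,375.0000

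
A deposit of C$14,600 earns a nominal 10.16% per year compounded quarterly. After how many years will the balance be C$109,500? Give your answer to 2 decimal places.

20.08 years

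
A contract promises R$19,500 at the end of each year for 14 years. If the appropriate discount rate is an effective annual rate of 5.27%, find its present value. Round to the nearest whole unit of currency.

R$189,734

Annuity factor a(14|0.0527) = 9.729954; PV = 19500 × 9.729954 = 189,734.1078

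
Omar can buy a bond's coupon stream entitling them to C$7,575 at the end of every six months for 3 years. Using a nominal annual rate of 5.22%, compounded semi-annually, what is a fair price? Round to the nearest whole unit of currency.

C$41,571

i = 0.0522/2 = 0.0261 per half-year; n = 3·2 = 6.
Annuity factor a(6|0.0261) = 5.487919; PV = 7575 × 5.487919 = 41,570.9873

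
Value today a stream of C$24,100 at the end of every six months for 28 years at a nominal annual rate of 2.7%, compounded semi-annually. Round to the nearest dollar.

With 2 periods per year: i = 0.0135, n = 56.
PV = PMT · [1 − (1+i)^(−n)] / i = 24100 · 39.116921 = 942,717.7852

C$942,718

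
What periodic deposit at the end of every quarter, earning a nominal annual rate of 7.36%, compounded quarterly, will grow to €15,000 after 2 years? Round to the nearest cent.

€1,757.55

i = 0.0736/4 = 0.0184 per quarter; n = 2·4 = 8.
FV-annuity factor = 8.534602; PMT = 15000 / 8.534602 = 1,757.5512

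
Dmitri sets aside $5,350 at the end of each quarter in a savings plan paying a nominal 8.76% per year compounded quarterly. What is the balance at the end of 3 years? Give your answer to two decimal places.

$72,526.21

With 4 periods per year: i = 0.0219, n = 12.
FV = 5350 × [(1+0.0219)^12 − 1] / 0.0219 = 5350 × 13.556300 = 72,526.2068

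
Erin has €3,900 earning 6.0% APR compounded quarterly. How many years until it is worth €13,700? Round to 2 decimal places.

21.10 years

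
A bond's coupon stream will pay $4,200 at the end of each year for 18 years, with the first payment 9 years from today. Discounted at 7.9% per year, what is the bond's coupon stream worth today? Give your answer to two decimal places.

Value one period before first payment (t=8): 4200 × [1 − (1+0.079)^(−18)] / 0.079 = 4200 × 9.437256 = 39,636.4760
PV₀ = 39,636.4760 / (1+0.079)^8 = 39,636.4760 / 1.837264 = 21,573.6425

$21,573.64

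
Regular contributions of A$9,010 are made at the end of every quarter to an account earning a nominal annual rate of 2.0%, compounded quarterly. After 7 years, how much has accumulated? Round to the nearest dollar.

Periodic rate i = 0.02/4 = 0.005; n = 7 × 4 = 28 periods.
FV = PMT · [(1+i)^n − 1] / i = 9010 · 29.974522 = 270,070.4432

A$270,070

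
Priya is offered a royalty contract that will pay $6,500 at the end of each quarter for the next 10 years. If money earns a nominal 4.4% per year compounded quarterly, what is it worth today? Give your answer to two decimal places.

$209,426.74

i = 0.044/4 = 0.011 per quarter; n = 10·4 = 40.
Annuity factor a(40|0.011) = 32.219499; PV = 6500 × 32.219499 = 209,426.7422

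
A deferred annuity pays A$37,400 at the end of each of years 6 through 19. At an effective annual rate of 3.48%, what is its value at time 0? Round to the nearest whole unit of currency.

Value one period before first payment (t=5): 37400 × [1 − (1+0.0348)^(−14)] / 0.0348 = 37400 × 10.935187 = 408,975.9763
PV₀ = 408,975.9763 / (1+0.0348)^5 = 408,975.9763 / 1.186539 = 344,679.6931

A$344,680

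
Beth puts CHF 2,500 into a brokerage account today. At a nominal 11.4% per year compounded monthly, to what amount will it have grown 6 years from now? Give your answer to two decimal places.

i = 0.114/12 = 0.0095 per month; n = 6·12 = 72.
FV = PV·(1+i)^n = 2,500 × 1.975401 = 4,938.5026

CHF 4,938.50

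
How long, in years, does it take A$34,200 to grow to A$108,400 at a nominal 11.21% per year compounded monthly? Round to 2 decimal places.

10.34 years

Periodic rate i = 0.1121/12 = 0.00934167.
(1+i)^n = 108400/34200 = 3.16959, so n = ln 3.16959 / ln 1.00934 = 124.0659 months
= 124.0659/12 years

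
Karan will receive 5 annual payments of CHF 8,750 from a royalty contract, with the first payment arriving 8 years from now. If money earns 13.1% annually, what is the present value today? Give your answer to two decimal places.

CHF 12,969.16

PV at t=7 (ordinary 5-year annuity): 8750 × a(5|0.131) = 8750 × 3.508666 = 30,700.8307
Discount back 7 years: 30,700.8307 × (1+0.131)^(−7) = 30,700.8307 × 0.422437 = 12,969.1613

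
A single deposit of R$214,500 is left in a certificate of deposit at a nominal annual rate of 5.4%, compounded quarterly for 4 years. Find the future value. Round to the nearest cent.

R$265,832.05

Periodic rate i = 0.054/4 = 0.0135; n = 4 × 4 = 16 periods.
FV = PV·(1+i)^n = 214,500 × 1.239310 = 265,832.0528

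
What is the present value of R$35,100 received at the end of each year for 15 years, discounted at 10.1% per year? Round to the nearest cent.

Annuity factor a(15|0.101) = 7.562859; PV = 35100 × 7.562859 = 265,456.3541

R$265,456.35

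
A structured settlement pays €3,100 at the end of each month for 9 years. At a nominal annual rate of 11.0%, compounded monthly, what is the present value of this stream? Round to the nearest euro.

i = 0.11/12 = 0.00916667 per month; n = 9·12 = 108.
PV = PMT · [1 − (1+i)^(−n)] / i = 3100 · 68.372043 = 211,953.3336

€211,953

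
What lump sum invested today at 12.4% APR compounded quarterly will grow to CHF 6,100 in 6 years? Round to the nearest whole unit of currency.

Periodic rate i = 0.124/4 = 0.031; n = 6 × 4 = 24 periods.
Discount factor = (1+0.031)^(−24) = 0.480609; PV = 6,100 × 0.480609 = 2,931.7158

CHF 2,932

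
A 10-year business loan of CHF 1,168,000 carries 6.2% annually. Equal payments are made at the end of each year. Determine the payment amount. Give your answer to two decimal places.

PMT = 1.168e+06 / ( [1 − (1+0.062)^(−10)] / 0.062 ) = 1.168e+06 / 7.290846 = 160,200.8845

CHF 160,200.88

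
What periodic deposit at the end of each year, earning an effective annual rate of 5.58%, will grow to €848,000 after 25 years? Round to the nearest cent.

PMT = 848000 / ( [(1+0.0558)^25 − 1] / 0.0558 ) = 848000 / 51.726627 = 16,393.8776

€16,393.88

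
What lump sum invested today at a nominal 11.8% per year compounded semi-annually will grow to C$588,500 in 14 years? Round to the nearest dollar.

C$118,211

Periodic rate i = 0.118/2 = 0.059; n = 14 × 2 = 28 periods.
PV = FV·(1+i)^(−n) = 588,500 × 0.200869 = 118,211.4608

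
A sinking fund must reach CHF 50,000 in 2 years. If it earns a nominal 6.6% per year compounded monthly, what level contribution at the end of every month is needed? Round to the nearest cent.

Periodic rate i = 0.066/12 = 0.0055; n = 2 × 12 = 24 periods.
PMT = 50000 / ( [(1+0.0055)^24 − 1] / 0.0055 ) = 50000 / 25.581033 = 1,954.5731

CHF 1,954.57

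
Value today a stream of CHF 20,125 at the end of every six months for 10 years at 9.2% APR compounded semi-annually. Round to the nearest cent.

CHF 259,531.00

i = 0.092/2 = 0.046 per half-year; n = 10·2 = 20.
PV = 20125 × [1 − (1+0.046)^(−20)] / 0.046 = 20125 × 12.895950 = 259,530.9973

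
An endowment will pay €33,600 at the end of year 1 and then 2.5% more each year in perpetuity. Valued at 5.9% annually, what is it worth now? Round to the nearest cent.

€988,235.29

PV = PMT / (i − g) = 33600 / (0.059 − 0.025) = 33600 / 0.034000 = 988,235.2941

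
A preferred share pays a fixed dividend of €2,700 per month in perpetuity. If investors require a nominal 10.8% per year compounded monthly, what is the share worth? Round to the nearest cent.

Periodic rate i = 0.108/12 = 0.009.
PV = C/r = 2700/0.009 = 300,000.0000

€300,000.00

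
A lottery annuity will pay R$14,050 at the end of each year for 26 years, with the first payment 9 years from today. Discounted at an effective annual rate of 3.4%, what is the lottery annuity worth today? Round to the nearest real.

R$183,665

PV at t=8 (ordinary 26-year annuity): 14050 × a(26|0.034) = 14050 × 17.081083 = 239,989.2210
PV₀ = 239,989.2210 / (1+0.034)^8 = 239,989.2210 / 1.306665 = 183,665.4325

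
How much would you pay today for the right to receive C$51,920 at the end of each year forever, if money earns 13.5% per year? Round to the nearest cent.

C$384,592.59

PV = C/r = 51920/0.135 = 384,592.5926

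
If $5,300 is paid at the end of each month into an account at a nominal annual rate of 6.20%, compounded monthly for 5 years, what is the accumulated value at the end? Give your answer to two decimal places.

$371,688.06

Periodic rate i = 0.062/12 = 0.00516667; n = 5 × 12 = 60 periods.
FV = PMT · [(1+i)^n − 1] / i = 5300 · 70.129823 = 371,688.0614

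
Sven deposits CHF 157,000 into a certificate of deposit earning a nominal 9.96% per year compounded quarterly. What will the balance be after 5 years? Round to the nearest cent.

CHF 256,761.27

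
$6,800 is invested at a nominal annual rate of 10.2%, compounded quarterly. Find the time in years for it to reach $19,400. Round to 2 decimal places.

Periodic rate i = 0.102/4 = 0.0255.
n = ln(19400/6800) / ln(1+0.0255) = ln(2.85294) / 0.025180 = 41.6338 quarters
= 41.6338/4 years

10.41 years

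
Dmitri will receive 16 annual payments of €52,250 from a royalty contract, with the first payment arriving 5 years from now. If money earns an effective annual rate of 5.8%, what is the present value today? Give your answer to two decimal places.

€427,272.33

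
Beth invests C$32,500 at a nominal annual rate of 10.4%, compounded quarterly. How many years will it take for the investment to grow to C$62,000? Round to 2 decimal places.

6.29 years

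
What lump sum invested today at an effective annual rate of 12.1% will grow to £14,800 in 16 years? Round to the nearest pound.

PV = 14,800 / (1 + 0.121)^16 = 14,800 / 6.218560 = 2,379.9724

£2,380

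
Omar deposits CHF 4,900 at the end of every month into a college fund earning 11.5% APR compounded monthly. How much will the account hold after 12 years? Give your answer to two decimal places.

CHF 1,507,770.02

With 12 periods per year: i = 0.00958333, n = 144.
FV = PMT · [(1+i)^n − 1] / i = 4900 · 307.708167 = 1,507,770.0182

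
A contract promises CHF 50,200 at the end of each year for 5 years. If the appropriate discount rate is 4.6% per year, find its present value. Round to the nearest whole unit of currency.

CHF 219,764

PV = PMT · [1 − (1+i)^(−n)] / i = 50200 · 4.377770 = 219,764.0696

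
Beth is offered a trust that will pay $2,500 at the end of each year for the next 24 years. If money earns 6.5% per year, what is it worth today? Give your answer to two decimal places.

Annuity factor a(24|0.065) = 11.990739; PV = 2500 × 11.990739 = 29,976.8468

$29,976.85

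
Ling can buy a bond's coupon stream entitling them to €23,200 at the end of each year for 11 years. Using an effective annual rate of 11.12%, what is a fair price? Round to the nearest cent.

PV = PMT · [1 − (1+i)^(−n)] / i = 23200 · 6.173250 = 143,219.4052

€143,219.41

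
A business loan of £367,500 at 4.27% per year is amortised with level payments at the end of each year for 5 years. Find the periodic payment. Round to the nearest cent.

£83,177.61

PMT = 367500 / ( [1 − (1+0.0427)^(−5)] / 0.0427 ) = 367500 / 4.418256 = 83,177.6105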